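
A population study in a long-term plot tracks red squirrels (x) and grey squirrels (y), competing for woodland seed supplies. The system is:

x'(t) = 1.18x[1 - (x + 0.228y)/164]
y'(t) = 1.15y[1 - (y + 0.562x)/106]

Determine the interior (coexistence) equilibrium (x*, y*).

Setting both brackets to zero gives the nullclines x + 0.228y = 164 and 0.562x + y = 106.
Substituting y = 106 - 0.562x into the first: x(1 - 0.228·0.562) = 164 - 0.228·106.
So x* = 140/0.872 = 160, and then y* = 106 - 0.562·160 = 15.9.

x* ≈ 160, y* ≈ 15.9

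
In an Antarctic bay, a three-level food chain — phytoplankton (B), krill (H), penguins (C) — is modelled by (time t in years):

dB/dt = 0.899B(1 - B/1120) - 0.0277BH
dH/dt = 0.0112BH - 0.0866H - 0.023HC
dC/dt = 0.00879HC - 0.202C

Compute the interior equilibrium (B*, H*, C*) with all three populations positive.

From dC/dt = 0: 0.00879H* = 0.202, so H* = 23.
From dB/dt = 0: 0.899(1 - B*/1120) = 0.0277·23, giving B* = 1120·(1 - 0.708) = 327.
From dH/dt = 0: 0.0112·327 - 0.0866 = 0.023C*, so C* = 3.58/0.023 = 155.

B* ≈ 327, H* ≈ 23, C* ≈ 155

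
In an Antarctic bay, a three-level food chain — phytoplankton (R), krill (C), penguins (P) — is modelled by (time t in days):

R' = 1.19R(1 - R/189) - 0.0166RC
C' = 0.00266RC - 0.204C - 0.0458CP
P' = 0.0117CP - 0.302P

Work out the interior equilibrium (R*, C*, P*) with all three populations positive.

From dP/dt = 0: 0.0117C* = 0.302, so C* = 25.8.
From dR/dt = 0: 1.19(1 - R*/189) = 0.0166·25.8, giving R* = 189·(1 - 0.36) = 121.
From dC/dt = 0: 0.00266·121 - 0.204 = 0.0458P*, so P* = 0.118/0.0458 = 2.57.

R* ≈ 121, C* ≈ 25.8, P* ≈ 2.57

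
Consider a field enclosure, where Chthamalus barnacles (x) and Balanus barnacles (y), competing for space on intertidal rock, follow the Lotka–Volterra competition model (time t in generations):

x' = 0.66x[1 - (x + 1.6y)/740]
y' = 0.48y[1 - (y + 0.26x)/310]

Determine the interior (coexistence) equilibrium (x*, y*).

x* ≈ 418, y* ≈ 201

Setting both brackets to zero gives the nullclines x + 1.6y = 740 and 0.26x + y = 310.
Substituting y = 310 - 0.26x into the first: x(1 - 1.6·0.26) = 740 - 1.6·310.
So x* = 244/0.584 = 418, and then y* = 310 - 0.26·418 = 201.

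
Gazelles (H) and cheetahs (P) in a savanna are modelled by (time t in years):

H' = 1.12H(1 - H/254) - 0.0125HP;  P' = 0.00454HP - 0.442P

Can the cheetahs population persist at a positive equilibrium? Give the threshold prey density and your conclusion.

Threshold H = 97.4; K > 97.4, so yes, the predator persists.

The predator equation gives dP/dt > 0 only when H > 0.442/0.00454 = 97.4.
Without the predator, H → K = 254. Since 254 > 97.4, the predator can invade and persist.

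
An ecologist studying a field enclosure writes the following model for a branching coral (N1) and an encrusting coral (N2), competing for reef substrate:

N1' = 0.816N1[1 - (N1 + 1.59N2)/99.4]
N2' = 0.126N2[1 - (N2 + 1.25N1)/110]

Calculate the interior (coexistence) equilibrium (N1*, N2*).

N1* ≈ 76.5, N2* ≈ 14.4

Setting both brackets to zero gives the nullclines N1 + 1.59N2 = 99.4 and 1.25N1 + N2 = 110.
Substituting N2 = 110 - 1.25N1 into the first: N1(1 - 1.59·1.25) = 99.4 - 1.59·110.
So N1* = -75.5/-0.988 = 76.5, and then N2* = 110 - 1.25·76.5 = 14.4.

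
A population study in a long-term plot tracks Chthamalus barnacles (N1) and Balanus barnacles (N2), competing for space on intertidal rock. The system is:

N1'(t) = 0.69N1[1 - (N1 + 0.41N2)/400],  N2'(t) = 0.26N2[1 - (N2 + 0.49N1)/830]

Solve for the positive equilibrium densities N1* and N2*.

N1* ≈ 74.7, N2* ≈ 793

Setting both brackets to zero gives the nullclines N1 + 0.41N2 = 400 and 0.49N1 + N2 = 830.
Substituting N2 = 830 - 0.49N1 into the first: N1(1 - 0.41·0.49) = 400 - 0.41·830.
So N1* = 59.7/0.799 = 74.7, and then N2* = 830 - 0.49·74.7 = 793.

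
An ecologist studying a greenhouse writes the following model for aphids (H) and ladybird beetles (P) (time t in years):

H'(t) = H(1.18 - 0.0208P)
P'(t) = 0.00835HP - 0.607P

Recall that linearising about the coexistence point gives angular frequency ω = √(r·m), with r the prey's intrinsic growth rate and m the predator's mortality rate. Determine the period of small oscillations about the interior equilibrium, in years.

Here r = 1.18 and m = 0.607, so r·m = 0.716.
ω = √0.716 = 0.846 per year, hence T = 2π/ω ≈ 7.42 years.

T ≈ 7.42 years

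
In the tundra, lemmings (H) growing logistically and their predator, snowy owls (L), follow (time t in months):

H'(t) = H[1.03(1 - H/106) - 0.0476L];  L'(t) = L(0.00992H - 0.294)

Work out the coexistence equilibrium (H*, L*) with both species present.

From dL/dt = 0 with L > 0: 0.00992H* = 0.294, so H* = 29.6.
Substitute into dH/dt = 0: 1.03(1 - 29.6/106) = 0.0476L*.
The bracket is 0.72, giving L* = 0.742/0.0476 = 15.6.

H* ≈ 29.6, L* ≈ 15.6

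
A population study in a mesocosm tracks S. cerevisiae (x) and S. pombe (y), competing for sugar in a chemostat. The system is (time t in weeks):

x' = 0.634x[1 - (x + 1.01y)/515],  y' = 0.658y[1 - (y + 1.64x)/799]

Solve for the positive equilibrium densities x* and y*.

x* ≈ 445, y* ≈ 69.5

Setting both brackets to zero gives the nullclines x + 1.01y = 515 and 1.64x + y = 799.
Substituting y = 799 - 1.64x into the first: x(1 - 1.01·1.64) = 515 - 1.01·799.
So x* = -292/-0.656 = 445, and then y* = 799 - 1.64·445 = 69.5.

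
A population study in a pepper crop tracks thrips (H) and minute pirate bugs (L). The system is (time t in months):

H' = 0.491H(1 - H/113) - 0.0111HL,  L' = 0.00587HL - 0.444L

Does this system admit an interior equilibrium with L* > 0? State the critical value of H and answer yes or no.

The predator equation gives dL/dt > 0 only when H > 0.444/0.00587 = 75.6.
Without the predator, H → K = 113. Since 113 > 75.6, the predator can invade and persist.

Threshold H = 75.6; K > 75.6, so yes, the predator persists.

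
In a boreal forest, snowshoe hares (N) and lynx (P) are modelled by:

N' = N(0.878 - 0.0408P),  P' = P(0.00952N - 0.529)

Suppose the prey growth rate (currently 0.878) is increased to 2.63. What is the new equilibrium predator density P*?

At the interior fixed point, setting dN/dt = 0 with N > 0 fixes P* = (prey growth rate)/(NP coefficient) — independent of the other coefficients.
With the change, P* = 2.63/0.0408 = 64.5; it rises from 21.5.

P* ≈ 64.5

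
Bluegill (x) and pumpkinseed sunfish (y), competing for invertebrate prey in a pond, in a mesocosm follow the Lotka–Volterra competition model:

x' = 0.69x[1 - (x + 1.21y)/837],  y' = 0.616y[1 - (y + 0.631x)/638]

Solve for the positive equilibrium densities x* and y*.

x* ≈ 275, y* ≈ 465

Setting both brackets to zero gives the nullclines x + 1.21y = 837 and 0.631x + y = 638.
Substituting y = 638 - 0.631x into the first: x(1 - 1.21·0.631) = 837 - 1.21·638.
So x* = 65/0.236 = 275, and then y* = 638 - 0.631·275 = 465.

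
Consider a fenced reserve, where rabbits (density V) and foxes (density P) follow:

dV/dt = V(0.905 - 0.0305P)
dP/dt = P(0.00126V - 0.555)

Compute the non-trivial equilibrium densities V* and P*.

V* ≈ 440, P* ≈ 29.7

Set dP/dt = 0 with P > 0: 0.00126V - 0.555 = 0, so V* = 0.555/0.00126 = 440.
Set dV/dt = 0 with V > 0: 0.905 - 0.0305P = 0, so P* = 0.905/0.0305 = 29.7.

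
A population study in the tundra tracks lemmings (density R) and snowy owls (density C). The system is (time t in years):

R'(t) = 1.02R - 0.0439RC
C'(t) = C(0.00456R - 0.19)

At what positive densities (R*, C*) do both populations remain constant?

R* ≈ 41.7, C* ≈ 23.2

Set dC/dt = 0 with C > 0: 0.00456R - 0.19 = 0, so R* = 0.19/0.00456 = 41.7.
Set dR/dt = 0 with R > 0: 1.02 - 0.0439C = 0, so C* = 1.02/0.0439 = 23.2.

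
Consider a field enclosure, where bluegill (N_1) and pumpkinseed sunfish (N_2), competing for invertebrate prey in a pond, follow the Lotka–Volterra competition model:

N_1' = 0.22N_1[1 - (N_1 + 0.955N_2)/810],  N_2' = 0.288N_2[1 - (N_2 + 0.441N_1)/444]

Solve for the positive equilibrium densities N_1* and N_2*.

Setting both brackets to zero gives the nullclines N_1 + 0.955N_2 = 810 and 0.441N_1 + N_2 = 444.
Substituting N_2 = 444 - 0.441N_1 into the first: N_1(1 - 0.955·0.441) = 810 - 0.955·444.
So N_1* = 386/0.579 = 667, and then N_2* = 444 - 0.441·667 = 150.

N_1* ≈ 667, N_2* ≈ 150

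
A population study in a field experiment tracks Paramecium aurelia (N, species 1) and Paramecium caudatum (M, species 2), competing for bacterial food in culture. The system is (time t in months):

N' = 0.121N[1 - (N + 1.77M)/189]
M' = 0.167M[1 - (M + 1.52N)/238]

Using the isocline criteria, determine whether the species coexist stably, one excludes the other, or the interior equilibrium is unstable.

Compare the nullcline intercepts: K1/α12 = 189/1.77 = 107 < K2 = 238; K2/α21 = 238/1.52 = 157 < K1 = 189.
Since both are reversed, neither can invade when rare; the interior point is a saddle.

unstable coexistence (outcome depends on initial conditions)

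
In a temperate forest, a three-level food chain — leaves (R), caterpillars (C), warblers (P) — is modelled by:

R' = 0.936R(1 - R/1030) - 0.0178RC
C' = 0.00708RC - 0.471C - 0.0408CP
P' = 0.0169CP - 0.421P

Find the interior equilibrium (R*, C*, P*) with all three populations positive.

From dP/dt = 0: 0.0169C* = 0.421, so C* = 24.9.
From dR/dt = 0: 0.936(1 - R*/1030) = 0.0178·24.9, giving R* = 1030·(1 - 0.474) = 542.
From dC/dt = 0: 0.00708·542 - 0.471 = 0.0408P*, so P* = 3.37/0.0408 = 82.5.

R* ≈ 542, C* ≈ 24.9, P* ≈ 82.5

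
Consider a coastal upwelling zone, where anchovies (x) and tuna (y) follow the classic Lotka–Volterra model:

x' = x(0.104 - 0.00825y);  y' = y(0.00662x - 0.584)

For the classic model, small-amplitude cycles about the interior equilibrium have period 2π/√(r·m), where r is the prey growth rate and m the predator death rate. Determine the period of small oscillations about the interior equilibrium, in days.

T ≈ 25.5 days

Here r = 0.104 and m = 0.584, so r·m = 0.0607.
ω = √0.0607 = 0.246 per day, hence T = 2π/ω ≈ 25.5 days.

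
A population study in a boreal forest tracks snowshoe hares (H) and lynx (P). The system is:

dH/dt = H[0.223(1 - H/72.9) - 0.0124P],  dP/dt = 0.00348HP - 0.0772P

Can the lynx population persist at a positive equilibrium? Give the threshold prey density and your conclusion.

The predator equation gives dP/dt > 0 only when H > 0.0772/0.00348 = 22.2.
Without the predator, H → K = 72.9. Since 72.9 > 22.2, the predator can invade and persist.

Threshold H = 22.2; K > 22.2, so yes, the predator persists.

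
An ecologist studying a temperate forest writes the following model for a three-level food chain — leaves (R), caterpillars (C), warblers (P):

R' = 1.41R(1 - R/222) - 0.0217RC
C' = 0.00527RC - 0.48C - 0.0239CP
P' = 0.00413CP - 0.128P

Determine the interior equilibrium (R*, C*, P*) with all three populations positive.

R* ≈ 116, C* ≈ 31, P* ≈ 5.52

From dP/dt = 0: 0.00413C* = 0.128, so C* = 31.
From dR/dt = 0: 1.41(1 - R*/222) = 0.0217·31, giving R* = 222·(1 - 0.477) = 116.
From dC/dt = 0: 0.00527·116 - 0.48 = 0.0239P*, so P* = 0.132/0.0239 = 5.52.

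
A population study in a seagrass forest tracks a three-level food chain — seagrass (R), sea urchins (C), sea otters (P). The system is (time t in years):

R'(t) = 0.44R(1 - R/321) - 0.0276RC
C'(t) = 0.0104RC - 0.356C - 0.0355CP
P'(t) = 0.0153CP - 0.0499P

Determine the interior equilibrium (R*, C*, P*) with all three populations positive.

R* ≈ 255, C* ≈ 3.26, P* ≈ 64.8

From dP/dt = 0: 0.0153C* = 0.0499, so C* = 3.26.
From dR/dt = 0: 0.44(1 - R*/321) = 0.0276·3.26, giving R* = 321·(1 - 0.205) = 255.
From dC/dt = 0: 0.0104·255 - 0.356 = 0.0355P*, so P* = 2.3/0.0355 = 64.8.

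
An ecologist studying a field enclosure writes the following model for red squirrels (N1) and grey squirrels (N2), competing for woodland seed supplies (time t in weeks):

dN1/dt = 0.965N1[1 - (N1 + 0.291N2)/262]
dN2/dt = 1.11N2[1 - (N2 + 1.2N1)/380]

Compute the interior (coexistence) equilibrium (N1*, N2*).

Setting both brackets to zero gives the nullclines N1 + 0.291N2 = 262 and 1.2N1 + N2 = 380.
Substituting N2 = 380 - 1.2N1 into the first: N1(1 - 0.291·1.2) = 262 - 0.291·380.
So N1* = 151/0.651 = 233, and then N2* = 380 - 1.2·233 = 101.

N1* ≈ 233, N2* ≈ 101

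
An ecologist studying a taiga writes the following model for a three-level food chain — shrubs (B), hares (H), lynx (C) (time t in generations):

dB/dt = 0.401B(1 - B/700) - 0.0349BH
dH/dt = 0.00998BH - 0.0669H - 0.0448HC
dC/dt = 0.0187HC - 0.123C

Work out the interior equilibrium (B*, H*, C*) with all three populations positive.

From dC/dt = 0: 0.0187H* = 0.123, so H* = 6.58.
From dB/dt = 0: 0.401(1 - B*/700) = 0.0349·6.58, giving B* = 700·(1 - 0.572) = 299.
From dH/dt = 0: 0.00998·299 - 0.0669 = 0.0448C*, so C* = 2.92/0.0448 = 65.2.

B* ≈ 299, H* ≈ 6.58, C* ≈ 65.2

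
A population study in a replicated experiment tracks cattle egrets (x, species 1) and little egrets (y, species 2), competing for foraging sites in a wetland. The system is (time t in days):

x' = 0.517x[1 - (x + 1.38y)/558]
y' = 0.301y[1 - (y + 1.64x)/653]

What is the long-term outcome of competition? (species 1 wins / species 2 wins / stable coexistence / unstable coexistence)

unstable coexistence (outcome depends on initial conditions)

Compare the nullcline intercepts: K1/α12 = 558/1.38 = 404 < K2 = 653; K2/α21 = 653/1.64 = 398 < K1 = 558.
Since both are reversed, neither can invade when rare; the interior point is a saddle.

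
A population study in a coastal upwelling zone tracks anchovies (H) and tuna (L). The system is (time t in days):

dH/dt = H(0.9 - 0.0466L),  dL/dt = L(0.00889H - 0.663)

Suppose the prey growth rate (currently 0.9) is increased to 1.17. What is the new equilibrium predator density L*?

At the interior fixed point, setting dH/dt = 0 with H > 0 fixes L* = (prey growth rate)/(HL coefficient) — independent of the other coefficients.
With the change, L* = 1.17/0.0466 = 25.1; it rises from 19.3.

L* ≈ 25.1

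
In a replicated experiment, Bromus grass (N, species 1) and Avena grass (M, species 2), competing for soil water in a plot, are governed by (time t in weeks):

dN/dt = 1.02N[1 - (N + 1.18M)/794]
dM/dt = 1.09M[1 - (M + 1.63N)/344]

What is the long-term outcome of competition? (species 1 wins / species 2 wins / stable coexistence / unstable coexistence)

Compare the nullcline intercepts: K1/α12 = 794/1.18 = 673 > K2 = 344; K2/α21 = 344/1.63 = 211 < K1 = 794.
Since the inequalities point opposite ways, species 1 can invade but species 2 cannot.

species 1 excludes species 2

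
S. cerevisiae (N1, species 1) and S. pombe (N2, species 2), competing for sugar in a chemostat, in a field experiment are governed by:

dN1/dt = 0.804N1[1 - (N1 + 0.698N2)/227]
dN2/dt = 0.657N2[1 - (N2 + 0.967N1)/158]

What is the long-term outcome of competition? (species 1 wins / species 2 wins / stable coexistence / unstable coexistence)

Compare the nullcline intercepts: K1/α12 = 227/0.698 = 325 > K2 = 158; K2/α21 = 158/0.967 = 163 < K1 = 227.
Since the inequalities point opposite ways, species 1 can invade but species 2 cannot.

species 1 excludes species 2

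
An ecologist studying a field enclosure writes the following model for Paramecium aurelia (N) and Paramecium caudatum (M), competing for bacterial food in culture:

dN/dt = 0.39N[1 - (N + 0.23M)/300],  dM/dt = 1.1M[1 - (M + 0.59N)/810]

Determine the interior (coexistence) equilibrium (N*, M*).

Setting both brackets to zero gives the nullclines N + 0.23M = 300 and 0.59N + M = 810.
Substituting M = 810 - 0.59N into the first: N(1 - 0.23·0.59) = 300 - 0.23·810.
So N* = 114/0.864 = 132, and then M* = 810 - 0.59·132 = 732.

N* ≈ 132, M* ≈ 732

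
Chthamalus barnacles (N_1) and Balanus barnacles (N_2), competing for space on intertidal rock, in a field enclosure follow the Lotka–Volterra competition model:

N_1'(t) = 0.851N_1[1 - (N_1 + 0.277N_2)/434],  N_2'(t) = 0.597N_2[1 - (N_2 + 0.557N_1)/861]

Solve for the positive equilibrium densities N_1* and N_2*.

Setting both brackets to zero gives the nullclines N_1 + 0.277N_2 = 434 and 0.557N_1 + N_2 = 861.
Substituting N_2 = 861 - 0.557N_1 into the first: N_1(1 - 0.277·0.557) = 434 - 0.277·861.
So N_1* = 196/0.846 = 231, and then N_2* = 861 - 0.557·231 = 732.

N_1* ≈ 231, N_2* ≈ 732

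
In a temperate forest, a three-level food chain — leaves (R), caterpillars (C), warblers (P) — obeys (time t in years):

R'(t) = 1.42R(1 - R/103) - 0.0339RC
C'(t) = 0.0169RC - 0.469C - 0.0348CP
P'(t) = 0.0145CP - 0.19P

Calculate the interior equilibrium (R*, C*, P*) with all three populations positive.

From dP/dt = 0: 0.0145C* = 0.19, so C* = 13.1.
From dR/dt = 0: 1.42(1 - R*/103) = 0.0339·13.1, giving R* = 103·(1 - 0.313) = 70.8.
From dC/dt = 0: 0.0169·70.8 - 0.469 = 0.0348P*, so P* = 0.727/0.0348 = 20.9.

R* ≈ 70.8, C* ≈ 13.1, P* ≈ 20.9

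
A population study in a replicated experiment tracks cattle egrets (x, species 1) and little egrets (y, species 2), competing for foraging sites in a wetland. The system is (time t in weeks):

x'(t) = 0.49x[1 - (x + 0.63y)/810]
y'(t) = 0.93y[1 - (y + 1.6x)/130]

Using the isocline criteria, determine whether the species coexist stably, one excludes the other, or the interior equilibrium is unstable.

species 1 excludes species 2

Compare the nullcline intercepts: K1/α12 = 810/0.63 = 1290 > K2 = 130; K2/α21 = 130/1.6 = 81.2 < K1 = 810.
Since the inequalities point opposite ways, species 1 can invade but species 2 cannot.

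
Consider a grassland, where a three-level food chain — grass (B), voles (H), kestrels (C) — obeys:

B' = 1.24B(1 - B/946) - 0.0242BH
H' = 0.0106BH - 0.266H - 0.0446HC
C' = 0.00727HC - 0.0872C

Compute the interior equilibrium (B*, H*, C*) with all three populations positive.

B* ≈ 725, H* ≈ 12, C* ≈ 166

From dC/dt = 0: 0.00727H* = 0.0872, so H* = 12.
From dB/dt = 0: 1.24(1 - B*/946) = 0.0242·12, giving B* = 946·(1 - 0.234) = 725.
From dH/dt = 0: 0.0106·725 - 0.266 = 0.0446C*, so C* = 7.41/0.0446 = 166.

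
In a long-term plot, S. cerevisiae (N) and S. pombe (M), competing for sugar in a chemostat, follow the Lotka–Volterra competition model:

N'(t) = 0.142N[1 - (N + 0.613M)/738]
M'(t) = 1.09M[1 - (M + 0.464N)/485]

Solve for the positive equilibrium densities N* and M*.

N* ≈ 616, M* ≈ 199

Setting both brackets to zero gives the nullclines N + 0.613M = 738 and 0.464N + M = 485.
Substituting M = 485 - 0.464N into the first: N(1 - 0.613·0.464) = 738 - 0.613·485.
So N* = 441/0.716 = 616, and then M* = 485 - 0.464·616 = 199.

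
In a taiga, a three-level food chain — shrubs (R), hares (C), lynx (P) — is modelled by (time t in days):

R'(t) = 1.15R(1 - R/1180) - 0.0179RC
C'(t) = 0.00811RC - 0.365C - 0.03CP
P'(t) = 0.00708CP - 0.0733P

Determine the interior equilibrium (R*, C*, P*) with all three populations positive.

R* ≈ 990, C* ≈ 10.4, P* ≈ 255

From dP/dt = 0: 0.00708C* = 0.0733, so C* = 10.4.
From dR/dt = 0: 1.15(1 - R*/1180) = 0.0179·10.4, giving R* = 1180·(1 - 0.161) = 990.
From dC/dt = 0: 0.00811·990 - 0.365 = 0.03P*, so P* = 7.66/0.03 = 255.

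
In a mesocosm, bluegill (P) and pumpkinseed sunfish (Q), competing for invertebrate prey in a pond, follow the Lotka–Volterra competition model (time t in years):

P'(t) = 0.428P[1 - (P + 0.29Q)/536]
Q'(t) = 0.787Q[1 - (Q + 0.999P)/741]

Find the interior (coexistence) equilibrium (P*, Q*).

P* ≈ 452, Q* ≈ 289

Setting both brackets to zero gives the nullclines P + 0.29Q = 536 and 0.999P + Q = 741.
Substituting Q = 741 - 0.999P into the first: P(1 - 0.29·0.999) = 536 - 0.29·741.
So P* = 321/0.71 = 452, and then Q* = 741 - 0.999·452 = 289.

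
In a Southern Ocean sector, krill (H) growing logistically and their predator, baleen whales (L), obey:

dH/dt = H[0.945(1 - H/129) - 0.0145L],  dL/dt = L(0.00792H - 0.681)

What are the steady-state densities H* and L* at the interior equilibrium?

From dL/dt = 0 with L > 0: 0.00792H* = 0.681, so H* = 86.
Substitute into dH/dt = 0: 0.945(1 - 86/129) = 0.0145L*.
The bracket is 0.333, giving L* = 0.315/0.0145 = 21.7.

H* ≈ 86, L* ≈ 21.7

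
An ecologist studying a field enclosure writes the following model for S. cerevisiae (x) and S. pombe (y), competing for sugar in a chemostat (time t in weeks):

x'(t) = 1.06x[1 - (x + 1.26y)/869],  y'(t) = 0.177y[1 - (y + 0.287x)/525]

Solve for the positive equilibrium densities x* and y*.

Setting both brackets to zero gives the nullclines x + 1.26y = 869 and 0.287x + y = 525.
Substituting y = 525 - 0.287x into the first: x(1 - 1.26·0.287) = 869 - 1.26·525.
So x* = 208/0.638 = 325, and then y* = 525 - 0.287·325 = 432.

x* ≈ 325, y* ≈ 432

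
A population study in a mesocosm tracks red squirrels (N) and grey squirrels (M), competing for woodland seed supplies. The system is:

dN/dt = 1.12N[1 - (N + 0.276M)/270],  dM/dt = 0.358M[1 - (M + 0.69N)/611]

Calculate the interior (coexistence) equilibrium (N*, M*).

Setting both brackets to zero gives the nullclines N + 0.276M = 270 and 0.69N + M = 611.
Substituting M = 611 - 0.69N into the first: N(1 - 0.276·0.69) = 270 - 0.276·611.
So N* = 101/0.81 = 125, and then M* = 611 - 0.69·125 = 525.

N* ≈ 125, M* ≈ 525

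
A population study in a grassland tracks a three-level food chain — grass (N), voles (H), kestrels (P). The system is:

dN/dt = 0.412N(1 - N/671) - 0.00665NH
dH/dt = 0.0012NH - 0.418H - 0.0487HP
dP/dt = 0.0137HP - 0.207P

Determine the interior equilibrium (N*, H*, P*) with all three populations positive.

N* ≈ 507, H* ≈ 15.1, P* ≈ 3.92

From dP/dt = 0: 0.0137H* = 0.207, so H* = 15.1.
From dN/dt = 0: 0.412(1 - N*/671) = 0.00665·15.1, giving N* = 671·(1 - 0.244) = 507.
From dH/dt = 0: 0.0012·507 - 0.418 = 0.0487P*, so P* = 0.191/0.0487 = 3.92.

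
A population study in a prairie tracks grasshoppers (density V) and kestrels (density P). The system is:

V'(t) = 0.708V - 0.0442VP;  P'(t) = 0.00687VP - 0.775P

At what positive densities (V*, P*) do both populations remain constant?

Set dP/dt = 0 with P > 0: 0.00687V - 0.775 = 0, so V* = 0.775/0.00687 = 113.
Set dV/dt = 0 with V > 0: 0.708 - 0.0442P = 0, so P* = 0.708/0.0442 = 16.

V* ≈ 113, P* ≈ 16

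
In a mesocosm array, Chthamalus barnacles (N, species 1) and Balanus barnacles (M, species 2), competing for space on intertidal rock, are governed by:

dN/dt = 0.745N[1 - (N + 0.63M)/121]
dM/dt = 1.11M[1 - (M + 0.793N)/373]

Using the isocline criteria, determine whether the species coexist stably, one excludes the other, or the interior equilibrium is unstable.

species 2 excludes species 1

Compare the nullcline intercepts: K1/α12 = 121/0.63 = 192 < K2 = 373; K2/α21 = 373/0.793 = 470 > K1 = 121.
Since the inequalities point opposite ways, species 2 can invade but species 1 cannot.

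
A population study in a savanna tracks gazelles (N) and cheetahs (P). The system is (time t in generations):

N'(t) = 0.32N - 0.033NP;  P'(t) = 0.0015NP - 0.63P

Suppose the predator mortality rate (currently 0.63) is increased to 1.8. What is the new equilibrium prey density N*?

At the interior fixed point, setting dP/dt = 0 with P > 0 fixes N* = (predator death rate)/(NP coefficient) — independent of the other coefficients.
With the change, N* = 1.8/0.0015 = 1200; it rises from 420.

N* ≈ 1200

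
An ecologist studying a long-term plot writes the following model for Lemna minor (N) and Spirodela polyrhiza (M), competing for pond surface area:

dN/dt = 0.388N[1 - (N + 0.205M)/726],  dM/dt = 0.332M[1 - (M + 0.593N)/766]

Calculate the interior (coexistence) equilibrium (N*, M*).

Setting both brackets to zero gives the nullclines N + 0.205M = 726 and 0.593N + M = 766.
Substituting M = 766 - 0.593N into the first: N(1 - 0.205·0.593) = 726 - 0.205·766.
So N* = 569/0.878 = 648, and then M* = 766 - 0.593·648 = 382.

N* ≈ 648, M* ≈ 382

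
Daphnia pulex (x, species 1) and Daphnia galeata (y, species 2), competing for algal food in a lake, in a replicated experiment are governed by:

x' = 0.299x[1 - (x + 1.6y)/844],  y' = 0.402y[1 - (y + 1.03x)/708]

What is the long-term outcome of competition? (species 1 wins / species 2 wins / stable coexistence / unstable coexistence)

Compare the nullcline intercepts: K1/α12 = 844/1.6 = 528 < K2 = 708; K2/α21 = 708/1.03 = 687 < K1 = 844.
Since both are reversed, neither can invade when rare; the interior point is a saddle.

unstable coexistence (outcome depends on initial conditions)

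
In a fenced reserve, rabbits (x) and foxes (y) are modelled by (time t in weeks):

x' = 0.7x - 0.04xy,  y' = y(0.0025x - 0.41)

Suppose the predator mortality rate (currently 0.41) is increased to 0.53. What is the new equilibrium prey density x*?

x* ≈ 212

At the interior fixed point, setting dy/dt = 0 with y > 0 fixes x* = (predator death rate)/(xy coefficient) — independent of the other coefficients.
With the change, x* = 0.53/0.0025 = 212; it rises from 164.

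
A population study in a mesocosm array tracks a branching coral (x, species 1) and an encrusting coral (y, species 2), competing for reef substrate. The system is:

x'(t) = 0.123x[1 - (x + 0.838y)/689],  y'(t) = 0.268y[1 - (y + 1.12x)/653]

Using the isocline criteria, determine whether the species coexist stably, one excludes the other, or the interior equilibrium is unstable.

species 1 excludes species 2

Compare the nullcline intercepts: K1/α12 = 689/0.838 = 822 > K2 = 653; K2/α21 = 653/1.12 = 583 < K1 = 689.
Since the inequalities point opposite ways, species 1 can invade but species 2 cannot.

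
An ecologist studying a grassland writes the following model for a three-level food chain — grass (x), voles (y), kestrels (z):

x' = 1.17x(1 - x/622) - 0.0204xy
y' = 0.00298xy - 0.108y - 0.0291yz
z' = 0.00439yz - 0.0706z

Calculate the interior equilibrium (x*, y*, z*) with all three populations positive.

x* ≈ 448, y* ≈ 16.1, z* ≈ 42.1

From dz/dt = 0: 0.00439y* = 0.0706, so y* = 16.1.
From dx/dt = 0: 1.17(1 - x*/622) = 0.0204·16.1, giving x* = 622·(1 - 0.28) = 448.
From dy/dt = 0: 0.00298·448 - 0.108 = 0.0291z*, so z* = 1.23/0.0291 = 42.1.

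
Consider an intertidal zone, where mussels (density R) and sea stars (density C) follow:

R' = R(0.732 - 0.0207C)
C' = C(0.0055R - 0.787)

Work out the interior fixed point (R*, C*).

Set dC/dt = 0 with C > 0: 0.0055R - 0.787 = 0, so R* = 0.787/0.0055 = 143.
Set dR/dt = 0 with R > 0: 0.732 - 0.0207C = 0, so C* = 0.732/0.0207 = 35.4.

R* ≈ 143, C* ≈ 35.4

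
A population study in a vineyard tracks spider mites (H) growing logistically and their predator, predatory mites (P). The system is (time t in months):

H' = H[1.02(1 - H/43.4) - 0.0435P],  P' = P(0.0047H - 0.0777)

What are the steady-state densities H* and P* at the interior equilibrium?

H* ≈ 16.5, P* ≈ 14.5

From dP/dt = 0 with P > 0: 0.0047H* = 0.0777, so H* = 16.5.
Substitute into dH/dt = 0: 1.02(1 - 16.5/43.4) = 0.0435P*.
The bracket is 0.619, giving P* = 0.631/0.0435 = 14.5.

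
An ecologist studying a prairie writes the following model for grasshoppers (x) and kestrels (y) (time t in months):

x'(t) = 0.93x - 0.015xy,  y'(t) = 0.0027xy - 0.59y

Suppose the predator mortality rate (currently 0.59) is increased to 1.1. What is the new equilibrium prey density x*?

x* ≈ 407

At the interior fixed point, setting dy/dt = 0 with y > 0 fixes x* = (predator death rate)/(xy coefficient) — independent of the other coefficients.
With the change, x* = 1.1/0.0027 = 407; it rises from 219.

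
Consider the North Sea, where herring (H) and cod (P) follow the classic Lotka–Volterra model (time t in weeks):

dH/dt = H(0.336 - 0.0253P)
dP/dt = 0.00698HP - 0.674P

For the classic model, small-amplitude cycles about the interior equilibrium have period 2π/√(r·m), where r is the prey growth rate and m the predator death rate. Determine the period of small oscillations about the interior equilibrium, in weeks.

T ≈ 13.2 weeks

Here r = 0.336 and m = 0.674, so r·m = 0.226.
ω = √0.226 = 0.476 per week, hence T = 2π/ω ≈ 13.2 weeks.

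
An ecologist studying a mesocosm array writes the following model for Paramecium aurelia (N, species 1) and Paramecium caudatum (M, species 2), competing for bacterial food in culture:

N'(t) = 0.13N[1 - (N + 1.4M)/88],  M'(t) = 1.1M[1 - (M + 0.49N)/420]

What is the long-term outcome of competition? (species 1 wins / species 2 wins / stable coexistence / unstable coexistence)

species 2 excludes species 1

Compare the nullcline intercepts: K1/α12 = 88/1.4 = 62.9 < K2 = 420; K2/α21 = 420/0.49 = 857 > K1 = 88.
Since the inequalities point opposite ways, species 2 can invade but species 1 cannot.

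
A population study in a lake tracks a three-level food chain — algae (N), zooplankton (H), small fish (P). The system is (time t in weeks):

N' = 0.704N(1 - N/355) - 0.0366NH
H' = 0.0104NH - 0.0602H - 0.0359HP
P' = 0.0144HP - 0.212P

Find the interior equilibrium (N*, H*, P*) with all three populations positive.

From dP/dt = 0: 0.0144H* = 0.212, so H* = 14.7.
From dN/dt = 0: 0.704(1 - N*/355) = 0.0366·14.7, giving N* = 355·(1 - 0.765) = 83.3.
From dH/dt = 0: 0.0104·83.3 - 0.0602 = 0.0359P*, so P* = 0.806/0.0359 = 22.5.

N* ≈ 83.3, H* ≈ 14.7, P* ≈ 22.5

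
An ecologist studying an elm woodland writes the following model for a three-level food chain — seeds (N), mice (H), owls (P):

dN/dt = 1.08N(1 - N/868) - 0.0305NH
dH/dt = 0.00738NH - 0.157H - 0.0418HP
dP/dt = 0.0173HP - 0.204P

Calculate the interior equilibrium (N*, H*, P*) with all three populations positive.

From dP/dt = 0: 0.0173H* = 0.204, so H* = 11.8.
From dN/dt = 0: 1.08(1 - N*/868) = 0.0305·11.8, giving N* = 868·(1 - 0.333) = 579.
From dH/dt = 0: 0.00738·579 - 0.157 = 0.0418P*, so P* = 4.12/0.0418 = 98.5.

N* ≈ 579, H* ≈ 11.8, P* ≈ 98.5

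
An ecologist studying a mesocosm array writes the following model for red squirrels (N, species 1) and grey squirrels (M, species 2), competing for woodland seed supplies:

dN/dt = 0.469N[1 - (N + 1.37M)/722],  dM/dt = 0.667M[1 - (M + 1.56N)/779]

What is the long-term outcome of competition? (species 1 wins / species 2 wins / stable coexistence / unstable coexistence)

Compare the nullcline intercepts: K1/α12 = 722/1.37 = 527 < K2 = 779; K2/α21 = 779/1.56 = 499 < K1 = 722.
Since both are reversed, neither can invade when rare; the interior point is a saddle.

unstable coexistence (outcome depends on initial conditions)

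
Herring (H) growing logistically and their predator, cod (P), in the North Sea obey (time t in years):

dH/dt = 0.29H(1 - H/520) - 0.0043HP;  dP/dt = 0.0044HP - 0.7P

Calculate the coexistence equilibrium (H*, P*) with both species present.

H* ≈ 159, P* ≈ 46.8

From dP/dt = 0 with P > 0: 0.0044H* = 0.7, so H* = 159.
Substitute into dH/dt = 0: 0.29(1 - 159/520) = 0.0043P*.
The bracket is 0.694, giving P* = 0.201/0.0043 = 46.8.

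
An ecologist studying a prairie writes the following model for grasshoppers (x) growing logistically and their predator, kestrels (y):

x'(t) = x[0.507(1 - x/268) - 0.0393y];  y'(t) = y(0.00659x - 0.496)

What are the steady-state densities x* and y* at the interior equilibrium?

From dy/dt = 0 with y > 0: 0.00659x* = 0.496, so x* = 75.3.
Substitute into dx/dt = 0: 0.507(1 - 75.3/268) = 0.0393y*.
The bracket is 0.719, giving y* = 0.365/0.0393 = 9.28.

x* ≈ 75.3, y* ≈ 9.28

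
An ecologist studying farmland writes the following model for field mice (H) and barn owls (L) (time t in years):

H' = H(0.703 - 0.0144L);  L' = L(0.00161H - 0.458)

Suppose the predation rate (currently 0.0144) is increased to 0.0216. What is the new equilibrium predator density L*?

L* ≈ 32.5

At the interior fixed point, setting dH/dt = 0 with H > 0 fixes L* = (prey growth rate)/(HL coefficient) — independent of the other coefficients.
With the change, L* = 0.703/0.0216 = 32.5; it falls from 48.8.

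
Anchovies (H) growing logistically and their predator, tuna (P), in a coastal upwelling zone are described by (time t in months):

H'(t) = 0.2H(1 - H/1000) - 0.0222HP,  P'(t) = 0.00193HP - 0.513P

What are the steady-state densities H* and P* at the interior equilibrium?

From dP/dt = 0 with P > 0: 0.00193H* = 0.513, so H* = 266.
Substitute into dH/dt = 0: 0.2(1 - 266/1000) = 0.0222P*.
The bracket is 0.734, giving P* = 0.147/0.0222 = 6.61.

H* ≈ 266, P* ≈ 6.61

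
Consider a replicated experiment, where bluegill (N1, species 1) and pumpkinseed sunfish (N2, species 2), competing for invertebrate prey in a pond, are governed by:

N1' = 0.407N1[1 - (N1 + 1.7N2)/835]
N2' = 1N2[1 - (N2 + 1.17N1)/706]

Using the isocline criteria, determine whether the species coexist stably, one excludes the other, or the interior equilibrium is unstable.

Compare the nullcline intercepts: K1/α12 = 835/1.7 = 491 < K2 = 706; K2/α21 = 706/1.17 = 603 < K1 = 835.
Since both are reversed, neither can invade when rare; the interior point is a saddle.

unstable coexistence (outcome depends on initial conditions)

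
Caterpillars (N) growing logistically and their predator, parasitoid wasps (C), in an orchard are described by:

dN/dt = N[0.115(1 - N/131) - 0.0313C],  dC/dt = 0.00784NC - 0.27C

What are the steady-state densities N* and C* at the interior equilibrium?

N* ≈ 34.4, C* ≈ 2.71

From dC/dt = 0 with C > 0: 0.00784N* = 0.27, so N* = 34.4.
Substitute into dN/dt = 0: 0.115(1 - 34.4/131) = 0.0313C*.
The bracket is 0.737, giving C* = 0.0848/0.0313 = 2.71.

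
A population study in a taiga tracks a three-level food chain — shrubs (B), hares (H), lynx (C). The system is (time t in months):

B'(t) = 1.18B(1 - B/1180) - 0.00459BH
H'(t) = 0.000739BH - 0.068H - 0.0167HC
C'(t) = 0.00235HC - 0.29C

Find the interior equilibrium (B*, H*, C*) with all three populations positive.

From dC/dt = 0: 0.00235H* = 0.29, so H* = 123.
From dB/dt = 0: 1.18(1 - B*/1180) = 0.00459·123, giving B* = 1180·(1 - 0.48) = 614.
From dH/dt = 0: 0.000739·614 - 0.068 = 0.0167C*, so C* = 0.385/0.0167 = 23.1.

B* ≈ 614, H* ≈ 123, C* ≈ 23.1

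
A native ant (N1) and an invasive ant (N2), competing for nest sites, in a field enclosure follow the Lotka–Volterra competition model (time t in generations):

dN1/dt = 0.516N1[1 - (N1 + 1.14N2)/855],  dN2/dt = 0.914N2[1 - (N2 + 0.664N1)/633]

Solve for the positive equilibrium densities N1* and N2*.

N1* ≈ 549, N2* ≈ 269

Setting both brackets to zero gives the nullclines N1 + 1.14N2 = 855 and 0.664N1 + N2 = 633.
Substituting N2 = 633 - 0.664N1 into the first: N1(1 - 1.14·0.664) = 855 - 1.14·633.
So N1* = 133/0.243 = 549, and then N2* = 633 - 0.664·549 = 269.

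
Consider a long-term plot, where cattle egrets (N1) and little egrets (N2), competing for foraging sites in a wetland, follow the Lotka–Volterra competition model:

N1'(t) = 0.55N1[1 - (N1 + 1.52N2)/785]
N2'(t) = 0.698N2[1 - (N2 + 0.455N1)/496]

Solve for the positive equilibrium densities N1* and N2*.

Setting both brackets to zero gives the nullclines N1 + 1.52N2 = 785 and 0.455N1 + N2 = 496.
Substituting N2 = 496 - 0.455N1 into the first: N1(1 - 1.52·0.455) = 785 - 1.52·496.
So N1* = 31.1/0.308 = 101, and then N2* = 496 - 0.455·101 = 450.

N1* ≈ 101, N2* ≈ 450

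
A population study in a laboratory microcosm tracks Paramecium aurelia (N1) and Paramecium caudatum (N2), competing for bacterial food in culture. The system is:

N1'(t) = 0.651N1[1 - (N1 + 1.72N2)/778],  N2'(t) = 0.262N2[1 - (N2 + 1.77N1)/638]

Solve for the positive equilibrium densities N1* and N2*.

Setting both brackets to zero gives the nullclines N1 + 1.72N2 = 778 and 1.77N1 + N2 = 638.
Substituting N2 = 638 - 1.77N1 into the first: N1(1 - 1.72·1.77) = 778 - 1.72·638.
So N1* = -319/-2.04 = 156, and then N2* = 638 - 1.77·156 = 362.

N1* ≈ 156, N2* ≈ 362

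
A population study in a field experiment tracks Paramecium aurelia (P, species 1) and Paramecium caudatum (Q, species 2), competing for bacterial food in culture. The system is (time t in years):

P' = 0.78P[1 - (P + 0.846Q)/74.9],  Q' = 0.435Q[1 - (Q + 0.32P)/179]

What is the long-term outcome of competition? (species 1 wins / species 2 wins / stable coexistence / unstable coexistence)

species 2 excludes species 1

Compare the nullcline intercepts: K1/α12 = 74.9/0.846 = 88.5 < K2 = 179; K2/α21 = 179/0.32 = 559 > K1 = 74.9.
Since the inequalities point opposite ways, species 2 can invade but species 1 cannot.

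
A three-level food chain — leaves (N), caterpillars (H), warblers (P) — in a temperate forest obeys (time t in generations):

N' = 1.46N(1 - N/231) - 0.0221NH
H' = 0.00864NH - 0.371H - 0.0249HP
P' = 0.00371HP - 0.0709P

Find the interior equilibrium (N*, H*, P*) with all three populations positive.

N* ≈ 164, H* ≈ 19.1, P* ≈ 42.1

From dP/dt = 0: 0.00371H* = 0.0709, so H* = 19.1.
From dN/dt = 0: 1.46(1 - N*/231) = 0.0221·19.1, giving N* = 231·(1 - 0.289) = 164.
From dH/dt = 0: 0.00864·164 - 0.371 = 0.0249P*, so P* = 1.05/0.0249 = 42.1.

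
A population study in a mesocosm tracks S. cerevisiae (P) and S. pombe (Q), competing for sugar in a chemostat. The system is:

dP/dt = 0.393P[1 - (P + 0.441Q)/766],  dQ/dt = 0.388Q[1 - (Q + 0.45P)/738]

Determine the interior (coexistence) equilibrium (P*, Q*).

P* ≈ 550, Q* ≈ 491

Setting both brackets to zero gives the nullclines P + 0.441Q = 766 and 0.45P + Q = 738.
Substituting Q = 738 - 0.45P into the first: P(1 - 0.441·0.45) = 766 - 0.441·738.
So P* = 441/0.802 = 550, and then Q* = 738 - 0.45·550 = 491.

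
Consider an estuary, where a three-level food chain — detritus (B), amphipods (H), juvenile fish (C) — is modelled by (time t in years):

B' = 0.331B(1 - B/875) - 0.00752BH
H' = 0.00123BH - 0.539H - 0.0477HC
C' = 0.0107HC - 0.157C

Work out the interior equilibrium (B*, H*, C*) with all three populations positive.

B* ≈ 583, H* ≈ 14.7, C* ≈ 3.74

From dC/dt = 0: 0.0107H* = 0.157, so H* = 14.7.
From dB/dt = 0: 0.331(1 - B*/875) = 0.00752·14.7, giving B* = 875·(1 - 0.333) = 583.
From dH/dt = 0: 0.00123·583 - 0.539 = 0.0477C*, so C* = 0.178/0.0477 = 3.74.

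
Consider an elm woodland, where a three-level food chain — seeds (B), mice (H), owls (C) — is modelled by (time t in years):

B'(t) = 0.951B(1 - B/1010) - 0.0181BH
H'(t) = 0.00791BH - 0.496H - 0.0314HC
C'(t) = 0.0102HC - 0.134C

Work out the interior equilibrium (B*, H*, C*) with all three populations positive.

From dC/dt = 0: 0.0102H* = 0.134, so H* = 13.1.
From dB/dt = 0: 0.951(1 - B*/1010) = 0.0181·13.1, giving B* = 1010·(1 - 0.25) = 757.
From dH/dt = 0: 0.00791·757 - 0.496 = 0.0314C*, so C* = 5.5/0.0314 = 175.

B* ≈ 757, H* ≈ 13.1, C* ≈ 175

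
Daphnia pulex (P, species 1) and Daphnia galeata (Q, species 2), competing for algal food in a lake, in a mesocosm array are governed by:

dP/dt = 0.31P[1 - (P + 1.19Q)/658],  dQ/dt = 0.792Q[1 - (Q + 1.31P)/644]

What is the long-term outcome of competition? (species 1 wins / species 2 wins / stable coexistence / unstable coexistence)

Compare the nullcline intercepts: K1/α12 = 658/1.19 = 553 < K2 = 644; K2/α21 = 644/1.31 = 492 < K1 = 658.
Since both are reversed, neither can invade when rare; the interior point is a saddle.

unstable coexistence (outcome depends on initial conditions)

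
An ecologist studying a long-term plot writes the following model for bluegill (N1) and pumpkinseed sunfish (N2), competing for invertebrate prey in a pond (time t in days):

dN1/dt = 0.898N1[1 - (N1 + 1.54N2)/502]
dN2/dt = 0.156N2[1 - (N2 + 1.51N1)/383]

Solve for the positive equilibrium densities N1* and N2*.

N1* ≈ 66.3, N2* ≈ 283

Setting both brackets to zero gives the nullclines N1 + 1.54N2 = 502 and 1.51N1 + N2 = 383.
Substituting N2 = 383 - 1.51N1 into the first: N1(1 - 1.54·1.51) = 502 - 1.54·383.
So N1* = -87.8/-1.33 = 66.3, and then N2* = 383 - 1.51·66.3 = 283.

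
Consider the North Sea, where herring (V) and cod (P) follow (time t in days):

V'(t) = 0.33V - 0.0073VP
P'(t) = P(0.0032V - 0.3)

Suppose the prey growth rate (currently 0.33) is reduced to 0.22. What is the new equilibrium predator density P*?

P* ≈ 30.1

At the interior fixed point, setting dV/dt = 0 with V > 0 fixes P* = (prey growth rate)/(VP coefficient) — independent of the other coefficients.
With the change, P* = 0.22/0.0073 = 30.1; it falls from 45.2.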